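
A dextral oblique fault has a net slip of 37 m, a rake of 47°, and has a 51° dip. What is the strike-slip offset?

strike-slip = net slip × cos(rake) = 37 m × cos(47°) = 25.2 m

25.2 m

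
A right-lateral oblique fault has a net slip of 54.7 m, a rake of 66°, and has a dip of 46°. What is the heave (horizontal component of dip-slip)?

dip-slip = net slip × sin(rake) = 54.7 m × sin(66°) = 49.97 m
heave = dip-slip × cos(dip) = 49.97 × cos(46°) = 34.7 m

34.7 m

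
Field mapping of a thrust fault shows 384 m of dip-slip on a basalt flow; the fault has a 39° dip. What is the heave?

heave = dip-slip × cos(dip) = 384 m × cos(39°) = 298 m

298 m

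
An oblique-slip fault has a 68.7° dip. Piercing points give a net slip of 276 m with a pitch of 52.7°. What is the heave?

79.8 m

dip-slip = net slip × sin(rake) = 276 m × sin(52.7°) = 219.6 m
heave = dip-slip × cos(dip) = 219.6 × cos(68.7°) = 79.8 m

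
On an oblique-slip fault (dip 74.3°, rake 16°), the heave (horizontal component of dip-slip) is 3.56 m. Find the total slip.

47.7 m

dip-slip = heave / cos(dip) = 3.56 / cos(74.3°) = 13.16 m
net slip = dip-slip / sin(rake) = 13.16 / sin(16°) = 47.7 m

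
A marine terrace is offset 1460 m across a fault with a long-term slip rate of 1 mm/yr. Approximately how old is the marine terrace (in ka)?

1460 ka

age = offset / rate = 1460 m / (1 mm/yr) = 1.46e+06 yr = 1460 ka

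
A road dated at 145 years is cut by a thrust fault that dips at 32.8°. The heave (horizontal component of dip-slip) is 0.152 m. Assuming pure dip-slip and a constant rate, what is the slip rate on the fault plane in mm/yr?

1.25 mm/yr

dip-slip = heave / cos(dip) = 0.152 m / cos(32.8°) = 0.1808 m
rate = 0.1808 m / 145 years = 0.00125 m/yr = 1.25 mm/yr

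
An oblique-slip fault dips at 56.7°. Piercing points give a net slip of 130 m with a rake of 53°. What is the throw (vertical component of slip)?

dip-slip = net slip × sin(rake) = 130 m × sin(53°) = 103.8 m
throw = dip-slip × sin(dip) = 103.8 × sin(56.7°) = 86.8 m

86.8 m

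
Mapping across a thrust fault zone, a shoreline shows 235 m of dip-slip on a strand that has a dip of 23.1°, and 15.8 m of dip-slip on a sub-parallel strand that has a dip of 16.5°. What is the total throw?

96.7 m

throw_A = 235 × sin(23.1°) = 92.20 m
throw_B = 15.8 × sin(16.5°) = 4.487 m
total = 92.20 + 4.487 = 96.7 m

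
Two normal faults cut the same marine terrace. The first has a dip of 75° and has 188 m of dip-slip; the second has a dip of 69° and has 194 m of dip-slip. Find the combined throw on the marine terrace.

throw_A = 188 × sin(75°) = 181.6 m
throw_B = 194 × sin(69°) = 181.1 m
total = 181.6 + 181.1 = 363 m

363 m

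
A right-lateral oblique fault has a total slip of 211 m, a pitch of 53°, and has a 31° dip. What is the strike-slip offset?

strike-slip = net slip × cos(rake) = 211 m × cos(53°) = 127 m

127 m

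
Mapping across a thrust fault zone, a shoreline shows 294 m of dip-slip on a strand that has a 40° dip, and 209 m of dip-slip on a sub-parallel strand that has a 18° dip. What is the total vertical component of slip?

throw_A = 294 × sin(40°) = 189 m
throw_B = 209 × sin(18°) = 64.58 m
total = 189 + 64.58 = 254 m

254 m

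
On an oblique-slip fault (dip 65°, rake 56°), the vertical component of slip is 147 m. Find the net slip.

196 m

dip-slip = throw / sin(dip) = 147 / sin(65°) = 162.2 m
net slip = dip-slip / sin(rake) = 162.2 / sin(56°) = 196 m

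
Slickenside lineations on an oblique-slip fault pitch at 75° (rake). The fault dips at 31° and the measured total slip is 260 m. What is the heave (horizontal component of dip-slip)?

215 m

dip-slip = net slip × sin(rake) = 260 m × sin(75°) = 251.1 m
heave = dip-slip × cos(dip) = 251.1 × cos(31°) = 215 m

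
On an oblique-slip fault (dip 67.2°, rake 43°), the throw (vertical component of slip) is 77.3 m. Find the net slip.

123 m

dip-slip = throw / sin(dip) = 77.3 / sin(67.2°) = 83.85 m
net slip = dip-slip / sin(rake) = 83.85 / sin(43°) = 123 m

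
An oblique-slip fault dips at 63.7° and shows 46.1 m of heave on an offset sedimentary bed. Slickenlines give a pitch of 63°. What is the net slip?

dip-slip = heave / cos(dip) = 46.1 / cos(63.7°) = 104 m
net slip = dip-slip / sin(rake) = 104 / sin(63°) = 117 m

117 m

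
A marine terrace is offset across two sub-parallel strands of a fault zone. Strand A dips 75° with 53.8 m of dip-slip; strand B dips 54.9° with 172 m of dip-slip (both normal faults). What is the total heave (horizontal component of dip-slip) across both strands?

113 m

heave_A = 53.8 × cos(75°) = 13.92 m
heave_B = 172 × cos(54.9°) = 98.90 m
total = 13.92 + 98.90 = 113 m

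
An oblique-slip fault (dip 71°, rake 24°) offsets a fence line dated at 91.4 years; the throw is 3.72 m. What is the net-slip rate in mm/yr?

dip-slip = throw / sin(dip) = 3.72 / sin(71°) = 3.934 m
net slip = dip-slip / sin(rake) = 3.934 / sin(24°) = 9.673 m
rate = 9.673 m / 91.4 years = 0.106 m/yr = 106 mm/yr

106 mm/yr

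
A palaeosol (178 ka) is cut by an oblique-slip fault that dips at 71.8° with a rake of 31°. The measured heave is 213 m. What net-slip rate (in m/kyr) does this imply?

dip-slip = heave / cos(dip) = 213 / cos(71.8°) = 682 m
net slip = dip-slip / sin(rake) = 682 / sin(31°) = 1324 m
rate = 1324 m / 178 ka = 0.00744 m/yr = 7.44 m/kyr

7.44 m/kyr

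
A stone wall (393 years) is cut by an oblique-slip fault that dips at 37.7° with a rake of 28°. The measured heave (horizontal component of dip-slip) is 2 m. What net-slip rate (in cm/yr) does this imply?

1.37 cm/yr

dip-slip = heave / cos(dip) = 2 / cos(37.7°) = 2.528 m
net slip = dip-slip / sin(rake) = 2.528 / sin(28°) = 5.384 m
rate = 5.384 m / 393 years = 0.0137 m/yr = 1.37 cm/yr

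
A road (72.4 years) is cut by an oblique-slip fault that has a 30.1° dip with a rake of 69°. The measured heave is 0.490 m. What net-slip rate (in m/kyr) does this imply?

dip-slip = heave / cos(dip) = 0.490 / cos(30.1°) = 0.5664 m
net slip = dip-slip / sin(rake) = 0.5664 / sin(69°) = 0.6067 m
rate = 0.6067 m / 72.4 years = 0.00838 m/yr = 8.38 m/kyr

8.38 m/kyr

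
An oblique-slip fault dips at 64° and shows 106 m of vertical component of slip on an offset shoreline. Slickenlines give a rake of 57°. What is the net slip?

dip-slip = throw / sin(dip) = 106 / sin(64°) = 117.9 m
net slip = dip-slip / sin(rake) = 117.9 / sin(57°) = 141 m

141 m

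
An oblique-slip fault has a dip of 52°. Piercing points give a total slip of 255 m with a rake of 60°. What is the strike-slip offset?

strike-slip = net slip × cos(rake) = 255 m × cos(60°) = 128 m

128 m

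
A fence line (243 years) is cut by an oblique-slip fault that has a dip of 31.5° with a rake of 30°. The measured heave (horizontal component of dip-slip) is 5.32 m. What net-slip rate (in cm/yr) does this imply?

dip-slip = heave / cos(dip) = 5.32 / cos(31.5°) = 6.239 m
net slip = dip-slip / sin(rake) = 6.239 / sin(30°) = 12.48 m
rate = 12.48 m / 243 years = 0.0514 m/yr = 5.14 cm/yr

5.14 cm/yr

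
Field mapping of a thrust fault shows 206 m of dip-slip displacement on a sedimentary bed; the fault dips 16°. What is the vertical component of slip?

throw = dip-slip × sin(dip) = 206 m × sin(16°) = 56.8 m

56.8 m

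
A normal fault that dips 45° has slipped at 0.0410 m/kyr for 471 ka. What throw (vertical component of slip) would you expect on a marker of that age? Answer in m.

13.7 m

dip-slip = rate × time = 0.0410 m/kyr × 471 ka = 19.31 m
throw = dip-slip × sin(dip) = 19.31 × sin(45°) = 13.7 m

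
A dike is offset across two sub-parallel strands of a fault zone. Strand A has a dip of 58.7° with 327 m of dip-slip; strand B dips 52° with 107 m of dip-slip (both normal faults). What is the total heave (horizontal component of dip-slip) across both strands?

236 m

heave_A = 327 × cos(58.7°) = 169.9 m
heave_B = 107 × cos(52°) = 65.88 m
total = 169.9 + 65.88 = 236 m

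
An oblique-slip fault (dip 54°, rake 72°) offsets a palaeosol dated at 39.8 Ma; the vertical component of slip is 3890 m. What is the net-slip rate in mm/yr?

0.127 mm/yr

dip-slip = throw / sin(dip) = 3890 / sin(54°) = 4808 m
net slip = dip-slip / sin(rake) = 4808 / sin(72°) = 5056 m
rate = 5056 m / 39.8 Ma = 0.000127 m/yr = 0.127 mm/yr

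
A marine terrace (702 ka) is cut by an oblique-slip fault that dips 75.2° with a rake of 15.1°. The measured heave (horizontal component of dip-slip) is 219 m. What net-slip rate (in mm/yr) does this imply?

4.69 mm/yr

dip-slip = heave / cos(dip) = 219 / cos(75.2°) = 857.3 m
net slip = dip-slip / sin(rake) = 857.3 / sin(15.1°) = 3291 m
rate = 3291 m / 702 ka = 0.00469 m/yr = 4.69 mm/yr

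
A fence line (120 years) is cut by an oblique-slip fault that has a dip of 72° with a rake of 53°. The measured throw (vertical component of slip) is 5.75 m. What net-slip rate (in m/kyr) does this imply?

dip-slip = throw / sin(dip) = 5.75 / sin(72°) = 6.046 m
net slip = dip-slip / sin(rake) = 6.046 / sin(53°) = 7.570 m
rate = 7.570 m / 120 years = 0.0631 m/yr = 63.1 m/kyr

63.1 m/kyr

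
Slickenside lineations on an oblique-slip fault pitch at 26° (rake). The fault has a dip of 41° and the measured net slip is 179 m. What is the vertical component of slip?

51.5 m

dip-slip = net slip × sin(rake) = 179 m × sin(26°) = 78.47 m
throw = dip-slip × sin(dip) = 78.47 × sin(41°) = 51.5 m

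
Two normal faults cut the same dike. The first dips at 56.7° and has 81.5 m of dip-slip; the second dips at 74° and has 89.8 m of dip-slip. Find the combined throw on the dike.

154 m

throw_A = 81.5 × sin(56.7°) = 68.12 m
throw_B = 89.8 × sin(74°) = 86.32 m
total = 68.12 + 86.32 = 154 m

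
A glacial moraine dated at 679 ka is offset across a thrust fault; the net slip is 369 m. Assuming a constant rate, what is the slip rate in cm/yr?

0.0543 cm/yr

rate = 369 m / 679 ka = 0.000543 m/yr = 0.0543 cm/yr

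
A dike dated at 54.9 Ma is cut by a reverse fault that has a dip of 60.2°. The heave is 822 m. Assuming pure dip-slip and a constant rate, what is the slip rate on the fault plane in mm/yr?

dip-slip = heave / cos(dip) = 822 m / cos(60.2°) = 1654 m
rate = 1654 m / 54.9 Ma = 0.0000301 m/yr = 0.0301 mm/yr

0.0301 mm/yr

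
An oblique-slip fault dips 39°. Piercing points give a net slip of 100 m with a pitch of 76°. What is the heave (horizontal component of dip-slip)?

dip-slip = net slip × sin(rake) = 100 m × sin(76°) = 97.03 m
heave = dip-slip × cos(dip) = 97.03 × cos(39°) = 75.4 m

75.4 m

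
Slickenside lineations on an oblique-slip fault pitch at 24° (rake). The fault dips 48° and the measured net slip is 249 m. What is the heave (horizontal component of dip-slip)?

dip-slip = net slip × sin(rake) = 249 m × sin(24°) = 101.3 m
heave = dip-slip × cos(dip) = 101.3 × cos(48°) = 67.8 m

67.8 m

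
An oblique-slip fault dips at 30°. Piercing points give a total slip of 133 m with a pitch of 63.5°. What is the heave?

dip-slip = net slip × sin(rake) = 133 m × sin(63.5°) = 119 m
heave = dip-slip × cos(dip) = 119 × cos(30°) = 103 m

103 m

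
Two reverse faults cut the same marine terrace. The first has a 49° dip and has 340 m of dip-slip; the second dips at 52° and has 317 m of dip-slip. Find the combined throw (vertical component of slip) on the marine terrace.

506 m

throw_A = 340 × sin(49°) = 256.6 m
throw_B = 317 × sin(52°) = 249.8 m
total = 256.6 + 249.8 = 506 m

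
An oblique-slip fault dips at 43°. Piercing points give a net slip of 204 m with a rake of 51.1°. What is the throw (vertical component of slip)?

dip-slip = net slip × sin(rake) = 204 m × sin(51.1°) = 158.8 m
throw = dip-slip × sin(dip) = 158.8 × sin(43°) = 108 m

108 m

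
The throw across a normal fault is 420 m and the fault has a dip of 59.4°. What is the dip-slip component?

dip-slip = throw / sin(dip) = 420 / sin(59.4°) = 488 m

488 m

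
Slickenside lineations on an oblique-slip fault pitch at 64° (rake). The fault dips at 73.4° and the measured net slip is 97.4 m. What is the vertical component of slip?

dip-slip = net slip × sin(rake) = 97.4 m × sin(64°) = 87.54 m
throw = dip-slip × sin(dip) = 87.54 × sin(73.4°) = 83.9 m

83.9 m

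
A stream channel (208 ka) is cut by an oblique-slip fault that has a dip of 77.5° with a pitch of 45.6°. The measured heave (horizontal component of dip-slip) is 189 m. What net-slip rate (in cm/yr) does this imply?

0.588 cm/yr

dip-slip = heave / cos(dip) = 189 / cos(77.5°) = 873.2 m
net slip = dip-slip / sin(rake) = 873.2 / sin(45.6°) = 1222 m
rate = 1222 m / 208 ka = 0.00588 m/yr = 0.588 cm/yr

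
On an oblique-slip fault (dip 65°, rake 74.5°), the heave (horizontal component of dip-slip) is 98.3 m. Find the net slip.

dip-slip = heave / cos(dip) = 98.3 / cos(65°) = 232.6 m
net slip = dip-slip / sin(rake) = 232.6 / sin(74.5°) = 241 m

241 m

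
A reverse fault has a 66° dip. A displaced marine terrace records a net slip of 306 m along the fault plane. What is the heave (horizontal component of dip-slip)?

heave = dip-slip × cos(dip) = 306 m × cos(66°) = 124 m

124 m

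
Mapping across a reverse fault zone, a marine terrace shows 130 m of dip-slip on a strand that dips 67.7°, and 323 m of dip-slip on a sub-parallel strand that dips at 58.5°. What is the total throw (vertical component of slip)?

396 m

throw_A = 130 × sin(67.7°) = 120.3 m
throw_B = 323 × sin(58.5°) = 275.4 m
total = 120.3 + 275.4 = 396 m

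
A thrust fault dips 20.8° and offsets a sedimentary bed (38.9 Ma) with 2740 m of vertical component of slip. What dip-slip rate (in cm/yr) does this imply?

0.0198 cm/yr

dip-slip = throw / sin(dip) = 2740 m / sin(20.8°) = 7716 m
rate = 7716 m / 38.9 Ma = 0.000198 m/yr = 0.0198 cm/yr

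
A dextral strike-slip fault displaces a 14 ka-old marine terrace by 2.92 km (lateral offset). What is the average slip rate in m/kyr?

rate = 2.92 km / 14 ka = 0.209 m/yr = 209 m/kyr

209 m/kyr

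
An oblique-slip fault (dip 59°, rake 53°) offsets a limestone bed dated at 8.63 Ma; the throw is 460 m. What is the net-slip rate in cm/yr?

dip-slip = throw / sin(dip) = 460 / sin(59°) = 536.7 m
net slip = dip-slip / sin(rake) = 536.7 / sin(53°) = 672 m
rate = 672 m / 8.63 Ma = 0.0000779 m/yr = 0.00779 cm/yr

0.00779 cm/yr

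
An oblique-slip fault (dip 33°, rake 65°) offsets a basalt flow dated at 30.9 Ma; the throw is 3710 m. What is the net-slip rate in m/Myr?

243 m/Myr

dip-slip = throw / sin(dip) = 3710 / sin(33°) = 6812 m
net slip = dip-slip / sin(rake) = 6812 / sin(65°) = 7516 m
rate = 7516 m / 30.9 Ma = 0.000243 m/yr = 243 m/Myr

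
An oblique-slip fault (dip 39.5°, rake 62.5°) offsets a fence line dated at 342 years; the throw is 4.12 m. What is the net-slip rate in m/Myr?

dip-slip = throw / sin(dip) = 4.12 / sin(39.5°) = 6.477 m
net slip = dip-slip / sin(rake) = 6.477 / sin(62.5°) = 7.302 m
rate = 7.302 m / 342 years = 0.0214 m/yr = 21400 m/Myr

21400 m/Myr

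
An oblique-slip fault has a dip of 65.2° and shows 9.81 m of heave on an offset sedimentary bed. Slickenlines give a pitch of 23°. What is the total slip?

59.9 m

dip-slip = heave / cos(dip) = 9.81 / cos(65.2°) = 23.39 m
net slip = dip-slip / sin(rake) = 23.39 / sin(23°) = 59.9 m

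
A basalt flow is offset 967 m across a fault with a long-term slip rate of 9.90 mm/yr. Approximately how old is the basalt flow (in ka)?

97.7 ka

age = offset / rate = 967 m / (9.90 mm/yr) = 97700 yr = 97.7 ka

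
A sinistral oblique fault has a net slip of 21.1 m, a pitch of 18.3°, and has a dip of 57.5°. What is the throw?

5.59 m

dip-slip = net slip × sin(rake) = 21.1 m × sin(18.3°) = 6.625 m
throw = dip-slip × sin(dip) = 6.625 × sin(57.5°) = 5.59 m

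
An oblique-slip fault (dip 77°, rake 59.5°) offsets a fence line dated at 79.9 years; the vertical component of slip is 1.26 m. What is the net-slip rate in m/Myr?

dip-slip = throw / sin(dip) = 1.26 / sin(77°) = 1.293 m
net slip = dip-slip / sin(rake) = 1.293 / sin(59.5°) = 1.501 m
rate = 1.501 m / 79.9 years = 0.0188 m/yr = 18800 m/Myr

18800 m/Myr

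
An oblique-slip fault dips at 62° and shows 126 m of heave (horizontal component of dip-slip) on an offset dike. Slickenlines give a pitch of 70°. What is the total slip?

dip-slip = heave / cos(dip) = 126 / cos(62°) = 268.4 m
net slip = dip-slip / sin(rake) = 268.4 / sin(70°) = 286 m

286 m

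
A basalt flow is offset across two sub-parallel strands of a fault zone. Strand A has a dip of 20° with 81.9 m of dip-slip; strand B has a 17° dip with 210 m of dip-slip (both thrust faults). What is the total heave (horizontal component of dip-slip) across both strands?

278 m

heave_A = 81.9 × cos(20°) = 76.96 m
heave_B = 210 × cos(17°) = 200.8 m
total = 76.96 + 200.8 = 278 m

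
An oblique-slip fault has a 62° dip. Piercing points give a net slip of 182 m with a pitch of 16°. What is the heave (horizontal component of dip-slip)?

dip-slip = net slip × sin(rake) = 182 m × sin(16°) = 50.17 m
heave = dip-slip × cos(dip) = 50.17 × cos(62°) = 23.6 m

23.6 m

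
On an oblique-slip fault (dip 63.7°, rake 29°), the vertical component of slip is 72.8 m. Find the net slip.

dip-slip = throw / sin(dip) = 72.8 / sin(63.7°) = 81.21 m
net slip = dip-slip / sin(rake) = 81.21 / sin(29°) = 168 m

168 m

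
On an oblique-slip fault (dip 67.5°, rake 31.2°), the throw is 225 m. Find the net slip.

dip-slip = throw / sin(dip) = 225 / sin(67.5°) = 243.5 m
net slip = dip-slip / sin(rake) = 243.5 / sin(31.2°) = 470 m

470 m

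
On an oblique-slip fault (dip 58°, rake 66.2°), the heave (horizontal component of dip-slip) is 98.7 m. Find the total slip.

204 m

dip-slip = heave / cos(dip) = 98.7 / cos(58°) = 186.3 m
net slip = dip-slip / sin(rake) = 186.3 / sin(66.2°) = 204 m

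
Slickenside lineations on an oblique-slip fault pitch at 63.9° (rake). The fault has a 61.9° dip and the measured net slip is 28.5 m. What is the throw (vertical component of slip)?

dip-slip = net slip × sin(rake) = 28.5 m × sin(63.9°) = 25.59 m
throw = dip-slip × sin(dip) = 25.59 × sin(61.9°) = 22.6 m

22.6 m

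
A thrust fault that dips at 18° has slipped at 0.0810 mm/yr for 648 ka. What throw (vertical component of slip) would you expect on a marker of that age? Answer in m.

dip-slip = rate × time = 0.0810 mm/yr × 648 ka = 52.49 m
throw = dip-slip × sin(dip) = 52.49 × sin(18°) = 16.2 m

16.2 m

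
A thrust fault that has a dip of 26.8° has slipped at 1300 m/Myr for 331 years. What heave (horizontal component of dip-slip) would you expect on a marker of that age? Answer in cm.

38.4 cm

dip-slip = rate × time = 1300 m/Myr × 331 years = 0.4303 m
heave = dip-slip × cos(dip) = 0.4303 × cos(26.8°) = 0.384 m = 38.4 cm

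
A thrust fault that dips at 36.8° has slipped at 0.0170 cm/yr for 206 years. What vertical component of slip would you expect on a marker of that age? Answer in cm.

2.10 cm

dip-slip = rate × time = 0.0170 cm/yr × 206 years = 0.03502 m
throw = dip-slip × sin(dip) = 0.03502 × sin(36.8°) = 0.0210 m = 2.10 cm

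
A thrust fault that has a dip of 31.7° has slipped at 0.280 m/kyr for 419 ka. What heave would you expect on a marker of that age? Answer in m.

99.8 m

dip-slip = rate × time = 0.280 m/kyr × 419 ka = 117.3 m
heave = dip-slip × cos(dip) = 117.3 × cos(31.7°) = 99.8 m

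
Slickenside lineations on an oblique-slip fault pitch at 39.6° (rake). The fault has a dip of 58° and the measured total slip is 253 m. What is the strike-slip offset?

strike-slip = net slip × cos(rake) = 253 m × cos(39.6°) = 195 m

195 m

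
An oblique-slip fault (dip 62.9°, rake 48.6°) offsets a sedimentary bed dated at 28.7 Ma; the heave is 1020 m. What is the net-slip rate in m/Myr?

104 m/Myr

dip-slip = heave / cos(dip) = 1020 / cos(62.9°) = 2239 m
net slip = dip-slip / sin(rake) = 2239 / sin(48.6°) = 2985 m
rate = 2985 m / 28.7 Ma = 0.000104 m/yr = 104 m/Myr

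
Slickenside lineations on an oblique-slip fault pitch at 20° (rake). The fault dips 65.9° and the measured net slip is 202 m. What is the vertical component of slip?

63.1 m

dip-slip = net slip × sin(rake) = 202 m × sin(20°) = 69.09 m
throw = dip-slip × sin(dip) = 69.09 × sin(65.9°) = 63.1 m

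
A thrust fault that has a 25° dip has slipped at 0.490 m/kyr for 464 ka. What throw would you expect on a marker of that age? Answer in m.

96.1 m

dip-slip = rate × time = 0.490 m/kyr × 464 ka = 227.4 m
throw = dip-slip × sin(dip) = 227.4 × sin(25°) = 96.1 m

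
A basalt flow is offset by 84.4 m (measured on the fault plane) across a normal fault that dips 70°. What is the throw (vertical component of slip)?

throw = dip-slip × sin(dip) = 84.4 m × sin(70°) = 79.3 m

79.3 m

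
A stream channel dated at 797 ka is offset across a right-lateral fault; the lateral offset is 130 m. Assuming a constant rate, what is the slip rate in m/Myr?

163 m/Myr

rate = 130 m / 797 ka = 0.000163 m/yr = 163 m/Myr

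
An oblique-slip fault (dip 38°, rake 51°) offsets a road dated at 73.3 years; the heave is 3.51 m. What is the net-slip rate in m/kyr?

78.2 m/kyr

dip-slip = heave / cos(dip) = 3.51 / cos(38°) = 4.454 m
net slip = dip-slip / sin(rake) = 4.454 / sin(51°) = 5.732 m
rate = 5.732 m / 73.3 years = 0.0782 m/yr = 78.2 m/kyr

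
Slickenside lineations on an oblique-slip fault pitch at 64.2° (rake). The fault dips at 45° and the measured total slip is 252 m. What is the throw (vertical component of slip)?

dip-slip = net slip × sin(rake) = 252 m × sin(64.2°) = 226.9 m
throw = dip-slip × sin(dip) = 226.9 × sin(45°) = 160 m

160 m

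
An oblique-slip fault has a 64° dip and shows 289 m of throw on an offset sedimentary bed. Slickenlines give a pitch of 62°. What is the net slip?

dip-slip = throw / sin(dip) = 289 / sin(64°) = 321.5 m
net slip = dip-slip / sin(rake) = 321.5 / sin(62°) = 364 m

364 m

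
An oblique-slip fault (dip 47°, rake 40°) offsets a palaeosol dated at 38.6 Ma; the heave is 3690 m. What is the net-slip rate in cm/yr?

dip-slip = heave / cos(dip) = 3690 / cos(47°) = 5411 m
net slip = dip-slip / sin(rake) = 5411 / sin(40°) = 8417 m
rate = 8417 m / 38.6 Ma = 0.000218 m/yr = 0.0218 cm/yr

0.0218 cm/yr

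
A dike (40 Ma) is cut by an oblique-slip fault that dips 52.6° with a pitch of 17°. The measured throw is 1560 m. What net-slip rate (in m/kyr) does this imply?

0.168 m/kyr

dip-slip = throw / sin(dip) = 1560 / sin(52.6°) = 1964 m
net slip = dip-slip / sin(rake) = 1964 / sin(17°) = 6716 m
rate = 6716 m / 40 Ma = 0.000168 m/yr = 0.168 m/kyr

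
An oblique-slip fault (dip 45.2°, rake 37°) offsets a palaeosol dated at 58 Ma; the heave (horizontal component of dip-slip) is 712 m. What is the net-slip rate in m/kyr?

0.0289 m/kyr

dip-slip = heave / cos(dip) = 712 / cos(45.2°) = 1010 m
net slip = dip-slip / sin(rake) = 1010 / sin(37°) = 1679 m
rate = 1679 m / 58 Ma = 0.0000289 m/yr = 0.0289 m/kyr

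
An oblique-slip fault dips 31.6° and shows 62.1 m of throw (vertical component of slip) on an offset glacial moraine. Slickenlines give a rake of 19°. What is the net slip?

dip-slip = throw / sin(dip) = 62.1 / sin(31.6°) = 118.5 m
net slip = dip-slip / sin(rake) = 118.5 / sin(19°) = 364 m

364 m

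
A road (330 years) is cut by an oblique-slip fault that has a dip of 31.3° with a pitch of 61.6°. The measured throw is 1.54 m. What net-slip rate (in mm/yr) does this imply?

10.2 mm/yr

dip-slip = throw / sin(dip) = 1.54 / sin(31.3°) = 2.964 m
net slip = dip-slip / sin(rake) = 2.964 / sin(61.6°) = 3.370 m
rate = 3.370 m / 330 years = 0.0102 m/yr = 10.2 mm/yr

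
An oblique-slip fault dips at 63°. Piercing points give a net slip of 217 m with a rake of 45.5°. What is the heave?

70.3 m

dip-slip = net slip × sin(rake) = 217 m × sin(45.5°) = 154.8 m
heave = dip-slip × cos(dip) = 154.8 × cos(63°) = 70.3 m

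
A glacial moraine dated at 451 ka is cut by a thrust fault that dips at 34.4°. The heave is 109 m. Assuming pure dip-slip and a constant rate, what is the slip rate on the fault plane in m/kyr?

dip-slip = heave / cos(dip) = 109 m / cos(34.4°) = 132.1 m
rate = 132.1 m / 451 ka = 0.000293 m/yr = 0.293 m/kyr

0.293 m/kyr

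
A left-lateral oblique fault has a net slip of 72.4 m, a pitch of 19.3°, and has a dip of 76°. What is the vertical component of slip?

23.2 m

dip-slip = net slip × sin(rake) = 72.4 m × sin(19.3°) = 23.93 m
throw = dip-slip × sin(dip) = 23.93 × sin(76°) = 23.2 m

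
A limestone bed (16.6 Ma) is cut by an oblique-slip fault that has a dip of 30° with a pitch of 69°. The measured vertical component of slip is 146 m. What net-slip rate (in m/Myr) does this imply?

18.8 m/Myr

dip-slip = throw / sin(dip) = 146 / sin(30°) = 292 m
net slip = dip-slip / sin(rake) = 292 / sin(69°) = 312.8 m
rate = 312.8 m / 16.6 Ma = 0.0000188 m/yr = 18.8 m/Myr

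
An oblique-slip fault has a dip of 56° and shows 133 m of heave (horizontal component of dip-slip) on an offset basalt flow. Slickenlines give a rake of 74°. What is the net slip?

dip-slip = heave / cos(dip) = 133 / cos(56°) = 237.8 m
net slip = dip-slip / sin(rake) = 237.8 / sin(74°) = 247 m

247 m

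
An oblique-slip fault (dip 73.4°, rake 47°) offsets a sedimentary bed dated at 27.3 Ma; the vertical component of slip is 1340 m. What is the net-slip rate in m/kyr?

0.0700 m/kyr

dip-slip = throw / sin(dip) = 1340 / sin(73.4°) = 1398 m
net slip = dip-slip / sin(rake) = 1398 / sin(47°) = 1912 m
rate = 1912 m / 27.3 Ma = 0.0000700 m/yr = 0.0700 m/kyr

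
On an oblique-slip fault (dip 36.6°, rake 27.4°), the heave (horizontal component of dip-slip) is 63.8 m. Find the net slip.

dip-slip = heave / cos(dip) = 63.8 / cos(36.6°) = 79.47 m
net slip = dip-slip / sin(rake) = 79.47 / sin(27.4°) = 173 m

173 m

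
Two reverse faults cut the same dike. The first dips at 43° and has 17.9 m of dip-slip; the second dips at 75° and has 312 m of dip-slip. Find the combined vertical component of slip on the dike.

314 m

throw_A = 17.9 × sin(43°) = 12.21 m
throw_B = 312 × sin(75°) = 301.4 m
total = 12.21 + 301.4 = 314 m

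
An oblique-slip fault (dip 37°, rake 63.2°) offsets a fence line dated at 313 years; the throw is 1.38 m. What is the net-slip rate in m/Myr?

8210 m/Myr

dip-slip = throw / sin(dip) = 1.38 / sin(37°) = 2.293 m
net slip = dip-slip / sin(rake) = 2.293 / sin(63.2°) = 2.569 m
rate = 2.569 m / 313 years = 0.00821 m/yr = 8210 m/Myr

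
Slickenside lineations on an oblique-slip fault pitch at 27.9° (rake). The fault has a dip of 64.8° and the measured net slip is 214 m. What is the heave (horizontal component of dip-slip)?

dip-slip = net slip × sin(rake) = 214 m × sin(27.9°) = 100.1 m
heave = dip-slip × cos(dip) = 100.1 × cos(64.8°) = 42.6 m

42.6 m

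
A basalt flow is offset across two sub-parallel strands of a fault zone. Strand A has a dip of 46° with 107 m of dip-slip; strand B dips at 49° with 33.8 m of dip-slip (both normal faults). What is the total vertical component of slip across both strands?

102 m

throw_A = 107 × sin(46°) = 76.97 m
throw_B = 33.8 × sin(49°) = 25.51 m
total = 76.97 + 25.51 = 102 m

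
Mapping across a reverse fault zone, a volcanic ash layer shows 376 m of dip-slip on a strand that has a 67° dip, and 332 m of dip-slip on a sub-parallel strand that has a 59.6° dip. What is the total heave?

heave_A = 376 × cos(67°) = 146.9 m
heave_B = 332 × cos(59.6°) = 168 m
total = 146.9 + 168 = 315 m

315 m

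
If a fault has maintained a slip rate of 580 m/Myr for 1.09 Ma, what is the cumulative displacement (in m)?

632 m

slip = rate × time = 580 m/Myr × 1.09 Ma = 632 m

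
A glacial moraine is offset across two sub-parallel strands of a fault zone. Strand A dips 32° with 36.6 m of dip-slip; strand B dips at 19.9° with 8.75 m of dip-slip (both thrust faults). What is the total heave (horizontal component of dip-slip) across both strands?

heave_A = 36.6 × cos(32°) = 31.04 m
heave_B = 8.75 × cos(19.9°) = 8.228 m
total = 31.04 + 8.228 = 39.3 m

39.3 m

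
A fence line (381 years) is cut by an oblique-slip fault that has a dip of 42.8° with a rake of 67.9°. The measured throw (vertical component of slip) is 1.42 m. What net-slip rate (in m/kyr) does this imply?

5.92 m/kyr

dip-slip = throw / sin(dip) = 1.42 / sin(42.8°) = 2.090 m
net slip = dip-slip / sin(rake) = 2.090 / sin(67.9°) = 2.256 m
rate = 2.256 m / 381 years = 0.00592 m/yr = 5.92 m/kyr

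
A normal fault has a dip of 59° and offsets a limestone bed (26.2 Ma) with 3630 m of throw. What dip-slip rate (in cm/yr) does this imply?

dip-slip = throw / sin(dip) = 3630 m / sin(59°) = 4235 m
rate = 4235 m / 26.2 Ma = 0.000162 m/yr = 0.0162 cm/yr

0.0162 cm/yr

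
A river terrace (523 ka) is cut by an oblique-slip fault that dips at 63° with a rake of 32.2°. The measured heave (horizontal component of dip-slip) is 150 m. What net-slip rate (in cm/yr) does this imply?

0.119 cm/yr

dip-slip = heave / cos(dip) = 150 / cos(63°) = 330.4 m
net slip = dip-slip / sin(rake) = 330.4 / sin(32.2°) = 620 m
rate = 620 m / 523 ka = 0.00119 m/yr = 0.119 cm/yr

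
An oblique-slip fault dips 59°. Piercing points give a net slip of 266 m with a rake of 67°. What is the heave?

dip-slip = net slip × sin(rake) = 266 m × sin(67°) = 244.9 m
heave = dip-slip × cos(dip) = 244.9 × cos(59°) = 126 m

126 m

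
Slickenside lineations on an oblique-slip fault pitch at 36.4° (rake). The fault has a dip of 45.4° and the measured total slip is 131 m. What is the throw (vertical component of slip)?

dip-slip = net slip × sin(rake) = 131 m × sin(36.4°) = 77.74 m
throw = dip-slip × sin(dip) = 77.74 × sin(45.4°) = 55.4 m

55.4 m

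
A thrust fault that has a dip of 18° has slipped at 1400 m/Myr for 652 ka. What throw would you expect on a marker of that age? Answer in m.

282 m

dip-slip = rate × time = 1400 m/Myr × 652 ka = 912.8 m
throw = dip-slip × sin(dip) = 912.8 × sin(18°) = 282 m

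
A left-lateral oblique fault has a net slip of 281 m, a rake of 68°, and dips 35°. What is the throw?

149 m

dip-slip = net slip × sin(rake) = 281 m × sin(68°) = 260.5 m
throw = dip-slip × sin(dip) = 260.5 × sin(35°) = 149 m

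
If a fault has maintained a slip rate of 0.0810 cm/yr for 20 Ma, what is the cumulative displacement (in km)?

16.2 km

slip = rate × time = 0.0810 cm/yr × 20 Ma = 16200 m = 16.2 km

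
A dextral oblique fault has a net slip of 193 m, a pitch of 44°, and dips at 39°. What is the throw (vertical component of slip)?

84.4 m

dip-slip = net slip × sin(rake) = 193 m × sin(44°) = 134.1 m
throw = dip-slip × sin(dip) = 134.1 × sin(39°) = 84.4 m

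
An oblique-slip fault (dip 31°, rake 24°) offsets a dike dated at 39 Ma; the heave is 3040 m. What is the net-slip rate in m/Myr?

224 m/Myr

dip-slip = heave / cos(dip) = 3040 / cos(31°) = 3547 m
net slip = dip-slip / sin(rake) = 3547 / sin(24°) = 8720 m
rate = 8720 m / 39 Ma = 0.000224 m/yr = 224 m/Myr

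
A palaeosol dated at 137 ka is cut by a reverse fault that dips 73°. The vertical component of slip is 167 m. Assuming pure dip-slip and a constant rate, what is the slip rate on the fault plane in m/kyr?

dip-slip = throw / sin(dip) = 167 m / sin(73°) = 174.6 m
rate = 174.6 m / 137 ka = 0.00127 m/yr = 1.27 m/kyr

1.27 m/kyr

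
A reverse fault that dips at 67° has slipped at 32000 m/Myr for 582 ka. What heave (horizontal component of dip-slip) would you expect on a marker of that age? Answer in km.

dip-slip = rate × time = 32000 m/Myr × 582 ka = 18620 m
heave = dip-slip × cos(dip) = 18620 × cos(67°) = 7280 m = 7.28 km

7.28 km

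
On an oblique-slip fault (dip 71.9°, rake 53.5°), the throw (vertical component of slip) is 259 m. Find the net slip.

339 m

dip-slip = throw / sin(dip) = 259 / sin(71.9°) = 272.5 m
net slip = dip-slip / sin(rake) = 272.5 / sin(53.5°) = 339 m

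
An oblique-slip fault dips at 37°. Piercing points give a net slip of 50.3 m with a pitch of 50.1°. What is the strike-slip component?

strike-slip = net slip × cos(rake) = 50.3 m × cos(50.1°) = 32.3 m

32.3 m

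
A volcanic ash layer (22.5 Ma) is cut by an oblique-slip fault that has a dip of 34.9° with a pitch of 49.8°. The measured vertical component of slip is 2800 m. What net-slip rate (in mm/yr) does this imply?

dip-slip = throw / sin(dip) = 2800 / sin(34.9°) = 4894 m
net slip = dip-slip / sin(rake) = 4894 / sin(49.8°) = 6407 m
rate = 6407 m / 22.5 Ma = 0.000285 m/yr = 0.285 mm/yr

0.285 mm/yr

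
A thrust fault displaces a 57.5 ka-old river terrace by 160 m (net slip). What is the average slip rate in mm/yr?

2.78 mm/yr

rate = 160 m / 57.5 ka = 0.00278 m/yr = 2.78 mm/yr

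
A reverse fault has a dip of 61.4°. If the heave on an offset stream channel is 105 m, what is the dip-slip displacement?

dip-slip = heave / cos(dip) = 105 / cos(61.4°) = 219 m

219 m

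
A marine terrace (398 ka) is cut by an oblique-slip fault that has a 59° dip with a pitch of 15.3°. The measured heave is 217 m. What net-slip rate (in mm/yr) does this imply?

dip-slip = heave / cos(dip) = 217 / cos(59°) = 421.3 m
net slip = dip-slip / sin(rake) = 421.3 / sin(15.3°) = 1597 m
rate = 1597 m / 398 ka = 0.00401 m/yr = 4.01 mm/yr

4.01 mm/yr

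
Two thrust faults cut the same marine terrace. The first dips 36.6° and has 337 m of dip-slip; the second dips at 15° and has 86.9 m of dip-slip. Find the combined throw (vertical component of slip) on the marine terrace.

223 m

throw_A = 337 × sin(36.6°) = 200.9 m
throw_B = 86.9 × sin(15°) = 22.49 m
total = 200.9 + 22.49 = 223 m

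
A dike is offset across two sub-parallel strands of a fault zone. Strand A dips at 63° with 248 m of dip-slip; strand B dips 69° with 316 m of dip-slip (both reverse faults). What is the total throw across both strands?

throw_A = 248 × sin(63°) = 221 m
throw_B = 316 × sin(69°) = 295 m
total = 221 + 295 = 516 m

516 m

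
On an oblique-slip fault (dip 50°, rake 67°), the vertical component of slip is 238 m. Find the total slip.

338 m

dip-slip = throw / sin(dip) = 238 / sin(50°) = 310.7 m
net slip = dip-slip / sin(rake) = 310.7 / sin(67°) = 338 m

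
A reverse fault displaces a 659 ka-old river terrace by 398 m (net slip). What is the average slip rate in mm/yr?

0.604 mm/yr

rate = 398 m / 659 ka = 0.000604 m/yr = 0.604 mm/yr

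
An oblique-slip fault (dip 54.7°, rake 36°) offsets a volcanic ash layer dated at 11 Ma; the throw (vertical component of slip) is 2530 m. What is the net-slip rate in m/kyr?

dip-slip = throw / sin(dip) = 2530 / sin(54.7°) = 3100 m
net slip = dip-slip / sin(rake) = 3100 / sin(36°) = 5274 m
rate = 5274 m / 11 Ma = 0.000479 m/yr = 0.479 m/kyr

0.479 m/kyr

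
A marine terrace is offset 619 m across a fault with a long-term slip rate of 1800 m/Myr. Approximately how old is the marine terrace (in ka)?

age = offset / rate = 619 m / (1800 m/Myr) = 344000 yr = 344 ka

344 ka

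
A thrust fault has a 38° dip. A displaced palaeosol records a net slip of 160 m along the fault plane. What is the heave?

126 m

heave = dip-slip × cos(dip) = 160 m × cos(38°) = 126 m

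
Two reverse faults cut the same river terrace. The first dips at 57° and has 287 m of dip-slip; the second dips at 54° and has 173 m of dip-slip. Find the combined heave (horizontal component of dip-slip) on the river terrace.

heave_A = 287 × cos(57°) = 156.3 m
heave_B = 173 × cos(54°) = 101.7 m
total = 156.3 + 101.7 = 258 m

258 m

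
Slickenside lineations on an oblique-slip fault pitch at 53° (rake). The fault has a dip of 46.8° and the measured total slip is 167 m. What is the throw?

dip-slip = net slip × sin(rake) = 167 m × sin(53°) = 133.4 m
throw = dip-slip × sin(dip) = 133.4 × sin(46.8°) = 97.2 m

97.2 m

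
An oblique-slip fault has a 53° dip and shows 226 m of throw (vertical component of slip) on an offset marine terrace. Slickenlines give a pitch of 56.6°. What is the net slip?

339 m

dip-slip = throw / sin(dip) = 226 / sin(53°) = 283 m
net slip = dip-slip / sin(rake) = 283 / sin(56.6°) = 339 m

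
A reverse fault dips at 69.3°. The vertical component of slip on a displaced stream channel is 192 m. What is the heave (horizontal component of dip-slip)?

heave = throw / tan(dip) = 192 / tan(69.3°) = 72.6 m

72.6 m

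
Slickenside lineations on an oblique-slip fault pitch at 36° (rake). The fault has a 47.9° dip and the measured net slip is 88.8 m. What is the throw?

38.7 m

dip-slip = net slip × sin(rake) = 88.8 m × sin(36°) = 52.20 m
throw = dip-slip × sin(dip) = 52.20 × sin(47.9°) = 38.7 m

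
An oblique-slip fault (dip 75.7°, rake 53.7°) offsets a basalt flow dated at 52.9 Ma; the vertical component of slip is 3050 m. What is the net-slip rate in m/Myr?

73.8 m/Myr

dip-slip = throw / sin(dip) = 3050 / sin(75.7°) = 3148 m
net slip = dip-slip / sin(rake) = 3148 / sin(53.7°) = 3905 m
rate = 3905 m / 52.9 Ma = 0.0000738 m/yr = 73.8 m/Myr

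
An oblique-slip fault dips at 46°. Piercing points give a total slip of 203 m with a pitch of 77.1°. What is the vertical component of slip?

dip-slip = net slip × sin(rake) = 203 m × sin(77.1°) = 197.9 m
throw = dip-slip × sin(dip) = 197.9 × sin(46°) = 142 m

142 m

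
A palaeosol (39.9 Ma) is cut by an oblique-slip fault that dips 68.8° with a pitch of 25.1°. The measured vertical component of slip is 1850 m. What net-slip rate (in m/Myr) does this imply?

dip-slip = throw / sin(dip) = 1850 / sin(68.8°) = 1984 m
net slip = dip-slip / sin(rake) = 1984 / sin(25.1°) = 4678 m
rate = 4678 m / 39.9 Ma = 0.000117 m/yr = 117 m/Myr

117 m/Myr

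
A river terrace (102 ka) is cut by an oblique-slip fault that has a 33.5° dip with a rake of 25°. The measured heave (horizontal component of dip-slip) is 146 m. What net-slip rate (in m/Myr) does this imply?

4060 m/Myr

dip-slip = heave / cos(dip) = 146 / cos(33.5°) = 175.1 m
net slip = dip-slip / sin(rake) = 175.1 / sin(25°) = 414.3 m
rate = 414.3 m / 102 ka = 0.00406 m/yr = 4060 m/Myr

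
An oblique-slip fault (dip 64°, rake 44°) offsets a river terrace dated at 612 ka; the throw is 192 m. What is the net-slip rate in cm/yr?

0.0502 cm/yr

dip-slip = throw / sin(dip) = 192 / sin(64°) = 213.6 m
net slip = dip-slip / sin(rake) = 213.6 / sin(44°) = 307.5 m
rate = 307.5 m / 612 ka = 0.000502 m/yr = 0.0502 cm/yr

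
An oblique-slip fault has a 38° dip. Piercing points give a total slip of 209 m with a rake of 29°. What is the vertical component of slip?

dip-slip = net slip × sin(rake) = 209 m × sin(29°) = 101.3 m
throw = dip-slip × sin(dip) = 101.3 × sin(38°) = 62.4 m

62.4 m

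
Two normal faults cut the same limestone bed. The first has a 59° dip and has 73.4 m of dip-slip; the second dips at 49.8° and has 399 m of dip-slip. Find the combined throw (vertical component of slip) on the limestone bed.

368 m

throw_A = 73.4 × sin(59°) = 62.92 m
throw_B = 399 × sin(49.8°) = 304.8 m
total = 62.92 + 304.8 = 368 m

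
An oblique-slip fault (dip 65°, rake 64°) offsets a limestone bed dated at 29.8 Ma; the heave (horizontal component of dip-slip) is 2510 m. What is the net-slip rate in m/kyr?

dip-slip = heave / cos(dip) = 2510 / cos(65°) = 5939 m
net slip = dip-slip / sin(rake) = 5939 / sin(64°) = 6608 m
rate = 6608 m / 29.8 Ma = 0.000222 m/yr = 0.222 m/kyr

0.222 m/kyr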